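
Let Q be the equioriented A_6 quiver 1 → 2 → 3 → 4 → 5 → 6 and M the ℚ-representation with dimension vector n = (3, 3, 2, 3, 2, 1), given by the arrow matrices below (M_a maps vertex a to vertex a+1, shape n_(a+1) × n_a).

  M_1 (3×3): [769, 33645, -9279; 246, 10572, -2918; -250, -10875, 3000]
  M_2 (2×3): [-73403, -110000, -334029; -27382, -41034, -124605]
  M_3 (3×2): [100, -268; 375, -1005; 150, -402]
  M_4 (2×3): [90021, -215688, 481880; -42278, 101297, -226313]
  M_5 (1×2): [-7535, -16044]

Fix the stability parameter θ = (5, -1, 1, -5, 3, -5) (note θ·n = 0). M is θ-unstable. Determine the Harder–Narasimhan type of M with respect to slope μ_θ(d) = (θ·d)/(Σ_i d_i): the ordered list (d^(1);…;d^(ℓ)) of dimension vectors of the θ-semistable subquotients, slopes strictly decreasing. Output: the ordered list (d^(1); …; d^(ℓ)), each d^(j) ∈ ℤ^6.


Barcode: M ≅ I[1,1], I[1,3], I[1,5], I[2,2], I[4,4], I[4,6]. HN layers by μ_θ (6 steps, strictly decreasing):
  μ^(1)=5; μ^(2)=3; μ^(3)=5/3; μ^(4)=0; μ^(5)=-1; μ^(6)=-5

((1, 0, 0, 0, 0, 0); (0, 0, 0, 0, 1, 0); (1, 1, 1, 0, 0, 0); (1, 1, 1, 1, 0, 0); (0, 1, 0, 0, 1, 1); (0, 0, 0, 2, 0, 0))


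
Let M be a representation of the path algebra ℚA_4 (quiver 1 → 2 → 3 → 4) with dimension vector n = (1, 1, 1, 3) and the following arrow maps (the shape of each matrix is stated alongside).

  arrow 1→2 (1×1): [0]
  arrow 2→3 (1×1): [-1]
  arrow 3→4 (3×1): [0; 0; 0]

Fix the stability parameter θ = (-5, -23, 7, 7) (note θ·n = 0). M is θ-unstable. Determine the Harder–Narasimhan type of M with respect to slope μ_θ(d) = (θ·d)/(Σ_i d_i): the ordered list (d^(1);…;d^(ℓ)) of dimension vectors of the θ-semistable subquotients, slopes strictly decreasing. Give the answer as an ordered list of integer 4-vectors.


Barcode: M ≅ I[1,1], I[2,3], I[4,4]^3. HN layers by μ_θ (3 steps, strictly decreasing):
  μ^(1)=7; μ^(2)=-5; μ^(3)=-23

((0, 0, 1, 3); (1, 0, 0, 0); (0, 1, 0, 0))


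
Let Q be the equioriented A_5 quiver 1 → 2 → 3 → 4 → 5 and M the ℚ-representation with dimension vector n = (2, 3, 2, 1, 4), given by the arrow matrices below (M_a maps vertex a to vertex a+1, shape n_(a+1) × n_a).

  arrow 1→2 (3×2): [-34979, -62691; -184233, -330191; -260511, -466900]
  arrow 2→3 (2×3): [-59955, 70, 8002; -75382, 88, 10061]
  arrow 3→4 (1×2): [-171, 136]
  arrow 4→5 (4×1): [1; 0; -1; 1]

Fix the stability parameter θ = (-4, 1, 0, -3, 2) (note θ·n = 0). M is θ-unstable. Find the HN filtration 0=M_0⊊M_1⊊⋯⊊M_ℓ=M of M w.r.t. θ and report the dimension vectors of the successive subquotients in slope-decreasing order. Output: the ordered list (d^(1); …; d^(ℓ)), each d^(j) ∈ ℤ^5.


Via rank(M_{q-1}∘⋯∘M_p): M ≅ I[1,3], I[1,5], I[2,2], I[5,5]^3.
μ_θ-semistable layers: μ^(1)=2; μ^(2)=1; μ^(3)=1/2; μ^(4)=-2/3; μ^(5)=-4

((0, 0, 0, 0, 4); (0, 1, 0, 0, 0); (0, 1, 1, 0, 0); (0, 1, 1, 1, 0); (2, 0, 0, 0, 0))


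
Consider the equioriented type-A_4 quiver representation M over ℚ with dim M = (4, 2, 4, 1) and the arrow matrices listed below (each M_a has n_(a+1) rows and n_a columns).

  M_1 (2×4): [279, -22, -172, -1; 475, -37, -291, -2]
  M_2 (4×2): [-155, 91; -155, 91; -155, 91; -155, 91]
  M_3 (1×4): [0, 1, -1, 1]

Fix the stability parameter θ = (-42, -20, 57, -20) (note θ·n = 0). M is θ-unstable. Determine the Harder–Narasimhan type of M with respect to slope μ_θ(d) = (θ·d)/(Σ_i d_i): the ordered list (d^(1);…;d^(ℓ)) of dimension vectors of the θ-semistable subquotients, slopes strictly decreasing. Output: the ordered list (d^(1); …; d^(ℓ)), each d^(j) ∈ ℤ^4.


Barcode: M ≅ I[1,1]^2, I[1,2], I[1,4], I[3,3]^3. HN layers by μ_θ (4 steps, strictly decreasing):
  μ^(1)=57; μ^(2)=37/2; μ^(3)=-20; μ^(4)=-42

((0, 0, 3, 0); (0, 0, 1, 1); (0, 2, 0, 0); (4, 0, 0, 0))


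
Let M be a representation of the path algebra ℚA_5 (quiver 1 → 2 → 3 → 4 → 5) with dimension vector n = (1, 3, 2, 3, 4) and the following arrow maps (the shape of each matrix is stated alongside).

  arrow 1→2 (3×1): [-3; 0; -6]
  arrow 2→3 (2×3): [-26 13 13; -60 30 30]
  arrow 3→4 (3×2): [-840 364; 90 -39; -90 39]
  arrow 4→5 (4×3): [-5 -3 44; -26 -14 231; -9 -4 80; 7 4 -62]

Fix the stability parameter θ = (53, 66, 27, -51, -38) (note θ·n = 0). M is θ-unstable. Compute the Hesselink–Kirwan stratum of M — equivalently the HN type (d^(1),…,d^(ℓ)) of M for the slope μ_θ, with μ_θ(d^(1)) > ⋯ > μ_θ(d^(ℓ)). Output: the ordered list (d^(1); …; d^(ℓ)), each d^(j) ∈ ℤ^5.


Interval decomposition of M: I[1,2], I[2,2], I[2,3], I[3,5], I[4,5]^2, I[5,5].
HN type (ℓ=6): μ^(1)=66; μ^(2)=53; μ^(3)=93/2; μ^(4)=-62/3; μ^(5)=-38; μ^(6)=-51

((0, 2, 0, 0, 0); (1, 0, 0, 0, 0); (0, 1, 1, 0, 0); (0, 0, 1, 1, 1); (0, 0, 0, 0, 3); (0, 0, 0, 2, 0))


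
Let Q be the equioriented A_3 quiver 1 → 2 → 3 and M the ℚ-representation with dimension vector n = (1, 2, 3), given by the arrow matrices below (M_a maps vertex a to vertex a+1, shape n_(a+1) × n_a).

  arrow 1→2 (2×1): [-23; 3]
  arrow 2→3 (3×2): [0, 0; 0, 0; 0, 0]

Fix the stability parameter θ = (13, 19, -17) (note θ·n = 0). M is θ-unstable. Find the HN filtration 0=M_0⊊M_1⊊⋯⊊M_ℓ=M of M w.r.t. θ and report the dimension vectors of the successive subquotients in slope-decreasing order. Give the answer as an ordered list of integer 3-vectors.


Barcode: M ≅ I[1,2], I[2,2], I[3,3]^3. HN layers by μ_θ (3 steps, strictly decreasing):
  μ^(1)=19; μ^(2)=13; μ^(3)=-17

((0, 2, 0); (1, 0, 0); (0, 0, 3))


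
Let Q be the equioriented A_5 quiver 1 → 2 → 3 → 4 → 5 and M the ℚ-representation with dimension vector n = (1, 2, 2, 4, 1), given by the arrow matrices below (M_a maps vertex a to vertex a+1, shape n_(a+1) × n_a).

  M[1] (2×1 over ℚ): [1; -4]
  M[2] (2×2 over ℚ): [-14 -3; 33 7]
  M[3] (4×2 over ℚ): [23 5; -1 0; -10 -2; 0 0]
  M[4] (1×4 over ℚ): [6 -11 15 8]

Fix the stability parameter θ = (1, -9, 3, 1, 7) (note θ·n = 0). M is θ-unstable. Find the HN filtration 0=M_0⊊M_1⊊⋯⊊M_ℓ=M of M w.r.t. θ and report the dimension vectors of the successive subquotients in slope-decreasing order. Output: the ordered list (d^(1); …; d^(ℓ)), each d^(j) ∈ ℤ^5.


Barcode: M ≅ I[1,5], I[2,4], I[4,4]^2. HN layers by μ_θ (5 steps, strictly decreasing):
  μ^(1)=7; μ^(2)=2; μ^(3)=1; μ^(4)=-4; μ^(5)=-9

((0, 0, 0, 0, 1); (0, 0, 2, 2, 0); (0, 0, 0, 2, 0); (1, 1, 0, 0, 0); (0, 1, 0, 0, 0))


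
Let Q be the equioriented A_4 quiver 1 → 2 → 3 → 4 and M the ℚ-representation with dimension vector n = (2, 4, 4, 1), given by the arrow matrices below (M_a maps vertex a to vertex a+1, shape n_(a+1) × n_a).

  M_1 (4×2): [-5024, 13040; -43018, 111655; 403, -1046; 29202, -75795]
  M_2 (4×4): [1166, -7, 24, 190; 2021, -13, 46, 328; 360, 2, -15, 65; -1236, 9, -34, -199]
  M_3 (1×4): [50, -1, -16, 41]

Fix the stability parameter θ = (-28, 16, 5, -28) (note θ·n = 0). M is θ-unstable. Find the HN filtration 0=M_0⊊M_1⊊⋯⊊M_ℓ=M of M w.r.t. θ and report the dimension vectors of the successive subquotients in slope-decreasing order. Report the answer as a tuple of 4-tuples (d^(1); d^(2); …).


Via rank(M_{q-1}∘⋯∘M_p): M ≅ I[1,3], I[1,4], I[2,3]^2.
μ_θ-semistable layers: μ^(1)=21/2; μ^(2)=-7/3; μ^(3)=-28

((0, 3, 3, 0); (0, 1, 1, 1); (2, 0, 0, 0))


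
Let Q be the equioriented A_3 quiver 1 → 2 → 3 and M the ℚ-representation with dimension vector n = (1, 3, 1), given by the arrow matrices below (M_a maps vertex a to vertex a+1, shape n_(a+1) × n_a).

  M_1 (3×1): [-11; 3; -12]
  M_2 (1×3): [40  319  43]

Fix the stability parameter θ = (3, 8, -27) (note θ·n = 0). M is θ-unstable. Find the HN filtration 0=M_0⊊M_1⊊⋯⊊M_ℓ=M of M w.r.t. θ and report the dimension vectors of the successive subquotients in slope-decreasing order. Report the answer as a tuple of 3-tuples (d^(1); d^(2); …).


Barcode: M ≅ I[1,3], I[2,2]^2. HN layers by μ_θ (2 steps, strictly decreasing):
  μ^(1)=8; μ^(2)=-16/3

((0, 2, 0); (1, 1, 1))


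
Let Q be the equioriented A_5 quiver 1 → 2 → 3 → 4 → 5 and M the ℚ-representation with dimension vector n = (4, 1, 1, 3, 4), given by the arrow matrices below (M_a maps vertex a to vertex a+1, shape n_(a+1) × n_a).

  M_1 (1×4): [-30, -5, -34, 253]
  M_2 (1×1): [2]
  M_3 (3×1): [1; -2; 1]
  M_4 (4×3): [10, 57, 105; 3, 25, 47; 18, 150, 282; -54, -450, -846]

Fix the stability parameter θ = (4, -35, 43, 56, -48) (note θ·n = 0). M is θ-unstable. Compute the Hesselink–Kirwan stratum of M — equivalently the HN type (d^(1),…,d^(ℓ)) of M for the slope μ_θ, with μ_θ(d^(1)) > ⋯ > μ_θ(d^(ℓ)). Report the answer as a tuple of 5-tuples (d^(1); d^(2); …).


Barcode: M ≅ I[1,1]^3, I[1,5], I[4,4], I[4,5], I[5,5]^2. HN layers by μ_θ (5 steps, strictly decreasing):
  μ^(1)=56; μ^(2)=17; μ^(3)=4; μ^(4)=-31/2; μ^(5)=-48

((0, 0, 0, 1, 0); (0, 0, 1, 1, 1); (3, 0, 0, 1, 1); (1, 1, 0, 0, 0); (0, 0, 0, 0, 2))


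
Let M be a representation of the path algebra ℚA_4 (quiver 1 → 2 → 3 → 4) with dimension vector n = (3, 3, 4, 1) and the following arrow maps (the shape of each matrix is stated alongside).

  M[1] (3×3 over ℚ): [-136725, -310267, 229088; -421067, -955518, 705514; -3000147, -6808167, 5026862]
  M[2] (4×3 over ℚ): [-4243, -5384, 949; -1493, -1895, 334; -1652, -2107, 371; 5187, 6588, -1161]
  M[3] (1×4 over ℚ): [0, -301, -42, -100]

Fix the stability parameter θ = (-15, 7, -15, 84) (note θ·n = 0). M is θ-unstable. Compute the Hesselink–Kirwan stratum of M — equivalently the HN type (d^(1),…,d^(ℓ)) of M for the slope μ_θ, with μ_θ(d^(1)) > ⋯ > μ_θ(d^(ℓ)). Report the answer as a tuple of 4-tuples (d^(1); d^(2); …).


Interval decomposition of M: I[1,2], I[1,3], I[1,4], I[3,3]^2.
HN type (ℓ=4): μ^(1)=84; μ^(2)=7; μ^(3)=-4; μ^(4)=-15

((0, 0, 0, 1); (0, 1, 0, 0); (0, 2, 2, 0); (3, 0, 2, 0))


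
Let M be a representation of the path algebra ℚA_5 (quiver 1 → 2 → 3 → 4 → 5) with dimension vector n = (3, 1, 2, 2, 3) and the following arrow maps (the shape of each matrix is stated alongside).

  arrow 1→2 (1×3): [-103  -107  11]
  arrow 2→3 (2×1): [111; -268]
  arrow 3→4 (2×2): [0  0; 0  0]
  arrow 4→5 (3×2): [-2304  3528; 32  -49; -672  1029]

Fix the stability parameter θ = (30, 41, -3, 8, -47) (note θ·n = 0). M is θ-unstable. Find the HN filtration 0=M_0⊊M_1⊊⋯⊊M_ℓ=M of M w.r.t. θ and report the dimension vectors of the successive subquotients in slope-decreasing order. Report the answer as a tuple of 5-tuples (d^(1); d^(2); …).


Barcode: M ≅ I[1,1]^2, I[1,3], I[3,3], I[4,4], I[4,5], I[5,5]^2. HN layers by μ_θ (6 steps, strictly decreasing):
  μ^(1)=30; μ^(2)=68/3; μ^(3)=8; μ^(4)=-3; μ^(5)=-39/2; μ^(6)=-47

((2, 0, 0, 0, 0); (1, 1, 1, 0, 0); (0, 0, 0, 1, 0); (0, 0, 1, 0, 0); (0, 0, 0, 1, 1); (0, 0, 0, 0, 2))


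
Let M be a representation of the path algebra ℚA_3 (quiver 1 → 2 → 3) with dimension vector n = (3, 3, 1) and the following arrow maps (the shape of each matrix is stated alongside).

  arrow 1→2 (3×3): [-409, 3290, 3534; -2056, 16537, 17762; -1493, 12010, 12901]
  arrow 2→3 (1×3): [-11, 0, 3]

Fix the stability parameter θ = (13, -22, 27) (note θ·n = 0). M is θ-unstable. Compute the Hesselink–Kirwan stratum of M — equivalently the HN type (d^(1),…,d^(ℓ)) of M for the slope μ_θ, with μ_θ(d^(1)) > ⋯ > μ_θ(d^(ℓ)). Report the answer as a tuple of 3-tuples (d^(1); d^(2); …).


Via rank(M_{q-1}∘⋯∘M_p): M ≅ I[1,2]^2, I[1,3].
μ_θ-semistable layers: μ^(1)=27; μ^(2)=-9/2

((0, 0, 1); (3, 3, 0))


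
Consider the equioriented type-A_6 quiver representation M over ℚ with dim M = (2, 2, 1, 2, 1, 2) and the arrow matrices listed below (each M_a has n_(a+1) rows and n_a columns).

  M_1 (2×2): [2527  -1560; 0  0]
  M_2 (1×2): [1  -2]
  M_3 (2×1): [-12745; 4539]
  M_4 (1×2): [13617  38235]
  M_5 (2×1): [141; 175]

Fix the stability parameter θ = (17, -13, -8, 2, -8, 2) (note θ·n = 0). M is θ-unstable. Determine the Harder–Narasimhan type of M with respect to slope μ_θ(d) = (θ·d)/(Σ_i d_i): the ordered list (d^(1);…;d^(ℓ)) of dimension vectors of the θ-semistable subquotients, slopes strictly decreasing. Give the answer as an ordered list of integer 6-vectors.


Barcode: M ≅ I[1,1], I[1,4], I[2,2], I[4,6], I[6,6]. HN layers by μ_θ (5 steps, strictly decreasing):
  μ^(1)=17; μ^(2)=2; μ^(3)=-4/3; μ^(4)=-3; μ^(5)=-13

((1, 0, 0, 0, 0, 0); (0, 0, 0, 1, 0, 2); (1, 1, 1, 0, 0, 0); (0, 0, 0, 1, 1, 0); (0, 1, 0, 0, 0, 0))


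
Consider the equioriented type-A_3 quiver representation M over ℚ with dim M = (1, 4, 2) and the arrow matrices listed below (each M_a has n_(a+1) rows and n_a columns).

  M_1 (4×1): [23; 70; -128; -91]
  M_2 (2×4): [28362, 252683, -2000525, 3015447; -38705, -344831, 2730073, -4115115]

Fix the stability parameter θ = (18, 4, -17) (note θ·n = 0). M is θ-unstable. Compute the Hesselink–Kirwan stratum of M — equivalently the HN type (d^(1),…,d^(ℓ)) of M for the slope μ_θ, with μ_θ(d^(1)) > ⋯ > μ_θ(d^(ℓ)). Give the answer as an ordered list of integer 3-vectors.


Via rank(M_{q-1}∘⋯∘M_p): M ≅ I[1,3], I[2,2]^2, I[2,3].
μ_θ-semistable layers: μ^(1)=4; μ^(2)=5/3; μ^(3)=-13/2

((0, 2, 0); (1, 1, 1); (0, 1, 1))


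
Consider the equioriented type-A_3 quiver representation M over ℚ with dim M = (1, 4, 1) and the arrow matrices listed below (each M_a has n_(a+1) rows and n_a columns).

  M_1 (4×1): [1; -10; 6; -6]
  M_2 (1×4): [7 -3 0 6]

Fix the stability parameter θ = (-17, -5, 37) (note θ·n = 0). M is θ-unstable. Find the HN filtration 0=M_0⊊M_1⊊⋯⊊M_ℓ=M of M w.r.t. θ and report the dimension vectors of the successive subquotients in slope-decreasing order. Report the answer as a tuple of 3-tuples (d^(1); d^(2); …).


Barcode: M ≅ I[1,3], I[2,2]^3. HN layers by μ_θ (3 steps, strictly decreasing):
  μ^(1)=37; μ^(2)=-5; μ^(3)=-17

((0, 0, 1); (0, 4, 0); (1, 0, 0))


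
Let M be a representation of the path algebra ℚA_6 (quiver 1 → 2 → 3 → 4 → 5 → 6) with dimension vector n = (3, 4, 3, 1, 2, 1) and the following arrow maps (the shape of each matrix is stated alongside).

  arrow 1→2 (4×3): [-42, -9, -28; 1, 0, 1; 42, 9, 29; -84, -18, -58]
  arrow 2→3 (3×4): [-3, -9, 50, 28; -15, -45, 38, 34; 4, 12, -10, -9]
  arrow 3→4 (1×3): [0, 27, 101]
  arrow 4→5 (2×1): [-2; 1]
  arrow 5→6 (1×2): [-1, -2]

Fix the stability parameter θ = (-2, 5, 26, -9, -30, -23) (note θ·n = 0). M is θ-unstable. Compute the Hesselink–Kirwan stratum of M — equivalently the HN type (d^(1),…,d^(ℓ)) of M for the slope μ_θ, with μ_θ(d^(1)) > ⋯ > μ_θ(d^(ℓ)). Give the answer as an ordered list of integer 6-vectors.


Barcode: M ≅ I[1,2]^2, I[1,5], I[2,3], I[3,3], I[5,6]. HN layers by μ_θ (5 steps, strictly decreasing):
  μ^(1)=26; μ^(2)=5; μ^(3)=-2; μ^(4)=-23; μ^(5)=-30

((0, 0, 2, 0, 0, 0); (0, 3, 0, 0, 0, 0); (3, 1, 1, 1, 1, 0); (0, 0, 0, 0, 0, 1); (0, 0, 0, 0, 1, 0))


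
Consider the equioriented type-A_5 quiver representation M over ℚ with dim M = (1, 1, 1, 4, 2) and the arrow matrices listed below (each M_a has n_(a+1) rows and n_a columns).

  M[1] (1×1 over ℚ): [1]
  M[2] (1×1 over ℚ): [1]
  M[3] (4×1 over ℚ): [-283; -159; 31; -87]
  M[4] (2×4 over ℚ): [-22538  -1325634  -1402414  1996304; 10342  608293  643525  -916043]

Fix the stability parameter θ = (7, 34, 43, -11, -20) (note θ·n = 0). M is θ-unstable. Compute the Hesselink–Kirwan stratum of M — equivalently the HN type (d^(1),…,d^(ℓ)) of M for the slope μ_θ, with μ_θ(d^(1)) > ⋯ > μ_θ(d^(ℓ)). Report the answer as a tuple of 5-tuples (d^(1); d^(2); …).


Barcode: M ≅ I[1,5], I[4,4]^2, I[4,5]. HN layers by μ_θ (4 steps, strictly decreasing):
  μ^(1)=23/2; μ^(2)=7; μ^(3)=-11; μ^(4)=-31/2

((0, 1, 1, 1, 1); (1, 0, 0, 0, 0); (0, 0, 0, 2, 0); (0, 0, 0, 1, 1))


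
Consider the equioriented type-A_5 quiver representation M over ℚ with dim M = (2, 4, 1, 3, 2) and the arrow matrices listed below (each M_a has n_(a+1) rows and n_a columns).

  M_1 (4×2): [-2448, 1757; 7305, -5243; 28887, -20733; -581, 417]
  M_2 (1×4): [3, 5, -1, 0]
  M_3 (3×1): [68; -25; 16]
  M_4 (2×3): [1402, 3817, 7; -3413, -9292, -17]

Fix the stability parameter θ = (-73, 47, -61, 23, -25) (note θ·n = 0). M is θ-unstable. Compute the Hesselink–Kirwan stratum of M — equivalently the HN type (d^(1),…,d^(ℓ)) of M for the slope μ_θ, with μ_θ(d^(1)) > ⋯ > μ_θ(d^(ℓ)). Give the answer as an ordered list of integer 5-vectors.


Barcode: M ≅ I[1,2], I[1,5], I[2,2]^2, I[4,4], I[4,5]. HN layers by μ_θ (5 steps, strictly decreasing):
  μ^(1)=47; μ^(2)=23; μ^(3)=-1; μ^(4)=-7; μ^(5)=-73

((0, 3, 0, 0, 0); (0, 0, 0, 1, 0); (0, 0, 0, 2, 2); (0, 1, 1, 0, 0); (2, 0, 0, 0, 0))


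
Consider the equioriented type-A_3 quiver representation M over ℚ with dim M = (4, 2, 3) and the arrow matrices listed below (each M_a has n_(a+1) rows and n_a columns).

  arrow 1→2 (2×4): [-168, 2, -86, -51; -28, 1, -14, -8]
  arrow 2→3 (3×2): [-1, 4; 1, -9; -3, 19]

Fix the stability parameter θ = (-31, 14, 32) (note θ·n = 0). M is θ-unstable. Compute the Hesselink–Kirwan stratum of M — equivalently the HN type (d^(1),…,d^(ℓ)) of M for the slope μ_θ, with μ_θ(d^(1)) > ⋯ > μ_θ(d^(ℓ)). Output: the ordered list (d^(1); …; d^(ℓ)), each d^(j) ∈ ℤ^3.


Barcode: M ≅ I[1,1]^2, I[1,3]^2, I[3,3]. HN layers by μ_θ (3 steps, strictly decreasing):
  μ^(1)=32; μ^(2)=14; μ^(3)=-31

((0, 0, 3); (0, 2, 0); (4, 0, 0))


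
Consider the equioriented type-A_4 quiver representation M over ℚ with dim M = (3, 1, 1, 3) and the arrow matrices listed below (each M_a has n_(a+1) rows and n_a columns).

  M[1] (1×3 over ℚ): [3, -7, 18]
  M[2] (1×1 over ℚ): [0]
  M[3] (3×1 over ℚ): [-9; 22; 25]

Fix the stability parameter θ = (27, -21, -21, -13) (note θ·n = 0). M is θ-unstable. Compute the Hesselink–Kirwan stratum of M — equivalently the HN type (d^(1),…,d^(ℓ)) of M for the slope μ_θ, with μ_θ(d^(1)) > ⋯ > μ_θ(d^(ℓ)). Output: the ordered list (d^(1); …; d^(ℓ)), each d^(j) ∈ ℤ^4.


Barcode: M ≅ I[1,1]^2, I[1,2], I[3,4], I[4,4]^2. HN layers by μ_θ (4 steps, strictly decreasing):
  μ^(1)=27; μ^(2)=3; μ^(3)=-13; μ^(4)=-21

((2, 0, 0, 0); (1, 1, 0, 0); (0, 0, 0, 3); (0, 0, 1, 0))


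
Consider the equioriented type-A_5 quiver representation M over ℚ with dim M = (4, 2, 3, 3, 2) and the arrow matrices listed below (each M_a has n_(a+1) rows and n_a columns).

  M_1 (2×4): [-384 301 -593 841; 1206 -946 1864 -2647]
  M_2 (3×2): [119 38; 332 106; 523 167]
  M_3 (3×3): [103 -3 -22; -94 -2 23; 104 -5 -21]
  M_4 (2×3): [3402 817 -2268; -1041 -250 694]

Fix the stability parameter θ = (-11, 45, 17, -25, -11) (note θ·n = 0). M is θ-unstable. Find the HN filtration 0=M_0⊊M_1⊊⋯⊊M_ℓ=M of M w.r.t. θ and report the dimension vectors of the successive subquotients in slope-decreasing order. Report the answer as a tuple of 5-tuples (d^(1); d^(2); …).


Interval decomposition of M: I[1,1]^2, I[1,5]^2, I[3,4].
HN type (ℓ=3): μ^(1)=13/2; μ^(2)=-4; μ^(3)=-11

((0, 2, 2, 2, 2); (0, 0, 1, 1, 0); (4, 0, 0, 0, 0))


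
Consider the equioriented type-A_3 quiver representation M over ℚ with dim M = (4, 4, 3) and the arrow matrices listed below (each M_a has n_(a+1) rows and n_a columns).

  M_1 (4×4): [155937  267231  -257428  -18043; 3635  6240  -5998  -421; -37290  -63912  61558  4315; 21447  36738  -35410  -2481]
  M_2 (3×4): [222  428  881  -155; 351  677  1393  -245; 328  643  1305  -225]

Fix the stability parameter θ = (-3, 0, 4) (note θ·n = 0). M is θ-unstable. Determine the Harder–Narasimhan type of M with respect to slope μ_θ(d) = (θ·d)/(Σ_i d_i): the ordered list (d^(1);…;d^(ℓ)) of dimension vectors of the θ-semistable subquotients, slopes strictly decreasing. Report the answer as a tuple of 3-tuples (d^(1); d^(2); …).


Via rank(M_{q-1}∘⋯∘M_p): M ≅ I[1,1], I[1,3]^3, I[2,2].
μ_θ-semistable layers: μ^(1)=4; μ^(2)=0; μ^(3)=-3

((0, 0, 3); (0, 4, 0); (4, 0, 0))


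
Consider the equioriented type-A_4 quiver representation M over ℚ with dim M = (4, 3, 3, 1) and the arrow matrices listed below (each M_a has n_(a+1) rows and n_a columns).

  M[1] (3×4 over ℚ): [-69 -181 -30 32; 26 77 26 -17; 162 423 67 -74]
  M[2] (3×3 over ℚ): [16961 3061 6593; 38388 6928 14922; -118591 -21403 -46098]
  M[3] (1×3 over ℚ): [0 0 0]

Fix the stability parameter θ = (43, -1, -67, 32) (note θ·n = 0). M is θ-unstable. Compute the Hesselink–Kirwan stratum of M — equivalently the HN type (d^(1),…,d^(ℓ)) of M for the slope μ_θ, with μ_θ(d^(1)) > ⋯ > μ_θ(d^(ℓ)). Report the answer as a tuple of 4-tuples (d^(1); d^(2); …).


Via rank(M_{q-1}∘⋯∘M_p): M ≅ I[1,1], I[1,3]^3, I[4,4].
μ_θ-semistable layers: μ^(1)=43; μ^(2)=32; μ^(3)=-25/3

((1, 0, 0, 0); (0, 0, 0, 1); (3, 3, 3, 0))


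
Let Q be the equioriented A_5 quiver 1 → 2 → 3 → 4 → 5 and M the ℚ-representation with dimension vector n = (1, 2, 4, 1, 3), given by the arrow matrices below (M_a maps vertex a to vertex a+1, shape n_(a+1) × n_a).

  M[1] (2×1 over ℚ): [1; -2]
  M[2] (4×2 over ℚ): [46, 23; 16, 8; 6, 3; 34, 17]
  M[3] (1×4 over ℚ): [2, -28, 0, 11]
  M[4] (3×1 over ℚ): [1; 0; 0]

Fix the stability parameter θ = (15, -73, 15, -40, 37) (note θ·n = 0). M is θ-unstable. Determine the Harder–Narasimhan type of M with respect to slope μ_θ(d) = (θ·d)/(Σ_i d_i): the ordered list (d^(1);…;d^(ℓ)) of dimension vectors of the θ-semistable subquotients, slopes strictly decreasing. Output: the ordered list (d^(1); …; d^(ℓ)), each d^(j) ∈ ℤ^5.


Interval decomposition of M: I[1,2], I[2,5], I[3,3]^3, I[5,5]^2.
HN type (ℓ=5): μ^(1)=37; μ^(2)=15; μ^(3)=-25/2; μ^(4)=-29; μ^(5)=-73

((0, 0, 0, 0, 3); (0, 0, 3, 0, 0); (0, 0, 1, 1, 0); (1, 1, 0, 0, 0); (0, 1, 0, 0, 0))


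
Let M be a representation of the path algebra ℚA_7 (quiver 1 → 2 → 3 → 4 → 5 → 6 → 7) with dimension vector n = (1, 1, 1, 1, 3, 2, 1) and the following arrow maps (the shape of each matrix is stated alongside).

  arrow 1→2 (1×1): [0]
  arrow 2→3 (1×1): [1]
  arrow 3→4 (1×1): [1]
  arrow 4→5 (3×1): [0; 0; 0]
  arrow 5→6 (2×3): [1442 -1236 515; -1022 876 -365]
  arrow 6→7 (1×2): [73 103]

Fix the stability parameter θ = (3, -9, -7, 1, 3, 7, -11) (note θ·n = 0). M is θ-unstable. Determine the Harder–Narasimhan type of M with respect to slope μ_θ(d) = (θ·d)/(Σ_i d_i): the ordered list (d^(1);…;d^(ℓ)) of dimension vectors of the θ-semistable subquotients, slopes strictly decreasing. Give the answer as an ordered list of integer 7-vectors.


Via rank(M_{q-1}∘⋯∘M_p): M ≅ I[1,1], I[2,4], I[5,5]^2, I[5,6], I[6,7].
μ_θ-semistable layers: μ^(1)=7; μ^(2)=3; μ^(3)=1; μ^(4)=-2; μ^(5)=-7; μ^(6)=-9

((0, 0, 0, 0, 0, 1, 0); (1, 0, 0, 0, 3, 0, 0); (0, 0, 0, 1, 0, 0, 0); (0, 0, 0, 0, 0, 1, 1); (0, 0, 1, 0, 0, 0, 0); (0, 1, 0, 0, 0, 0, 0))


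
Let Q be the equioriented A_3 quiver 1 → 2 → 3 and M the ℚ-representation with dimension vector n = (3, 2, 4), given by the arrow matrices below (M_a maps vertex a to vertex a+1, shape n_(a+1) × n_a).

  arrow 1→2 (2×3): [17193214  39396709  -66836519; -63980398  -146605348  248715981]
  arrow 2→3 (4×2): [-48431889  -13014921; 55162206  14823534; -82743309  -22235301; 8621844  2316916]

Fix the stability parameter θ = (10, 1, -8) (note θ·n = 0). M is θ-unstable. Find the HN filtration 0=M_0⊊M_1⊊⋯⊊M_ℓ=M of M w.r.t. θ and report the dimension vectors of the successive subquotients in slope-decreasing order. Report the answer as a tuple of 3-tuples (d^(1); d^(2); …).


Via rank(M_{q-1}∘⋯∘M_p): M ≅ I[1,1], I[1,2], I[1,3], I[3,3]^3.
μ_θ-semistable layers: μ^(1)=10; μ^(2)=11/2; μ^(3)=1; μ^(4)=-8

((1, 0, 0); (1, 1, 0); (1, 1, 1); (0, 0, 3))


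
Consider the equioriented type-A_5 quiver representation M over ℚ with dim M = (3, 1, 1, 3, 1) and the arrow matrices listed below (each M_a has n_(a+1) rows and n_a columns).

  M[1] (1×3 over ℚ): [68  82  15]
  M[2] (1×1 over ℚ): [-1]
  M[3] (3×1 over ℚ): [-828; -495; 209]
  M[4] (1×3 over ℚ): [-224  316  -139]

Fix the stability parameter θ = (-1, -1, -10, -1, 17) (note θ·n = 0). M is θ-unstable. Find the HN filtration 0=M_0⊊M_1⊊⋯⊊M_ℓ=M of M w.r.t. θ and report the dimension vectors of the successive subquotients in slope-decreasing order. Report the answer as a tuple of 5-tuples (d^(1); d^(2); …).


Interval decomposition of M: I[1,1]^2, I[1,5], I[4,4]^2.
HN type (ℓ=3): μ^(1)=17; μ^(2)=-1; μ^(3)=-4

((0, 0, 0, 0, 1); (2, 0, 0, 3, 0); (1, 1, 1, 0, 0))


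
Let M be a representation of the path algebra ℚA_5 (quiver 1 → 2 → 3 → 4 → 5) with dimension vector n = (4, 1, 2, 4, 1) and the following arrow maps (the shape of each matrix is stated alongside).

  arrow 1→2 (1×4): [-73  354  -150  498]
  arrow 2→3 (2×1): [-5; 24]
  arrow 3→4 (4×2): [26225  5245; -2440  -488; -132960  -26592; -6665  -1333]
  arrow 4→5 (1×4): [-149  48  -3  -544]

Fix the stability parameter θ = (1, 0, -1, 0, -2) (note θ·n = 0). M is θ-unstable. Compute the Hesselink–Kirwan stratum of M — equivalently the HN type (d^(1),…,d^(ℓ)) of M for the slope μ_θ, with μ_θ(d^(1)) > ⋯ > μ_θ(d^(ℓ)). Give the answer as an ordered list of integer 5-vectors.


Interval decomposition of M: I[1,1]^3, I[1,5], I[3,3], I[4,4]^3.
HN type (ℓ=4): μ^(1)=1; μ^(2)=0; μ^(3)=-2/5; μ^(4)=-1

((3, 0, 0, 0, 0); (0, 0, 0, 3, 0); (1, 1, 1, 1, 1); (0, 0, 1, 0, 0))


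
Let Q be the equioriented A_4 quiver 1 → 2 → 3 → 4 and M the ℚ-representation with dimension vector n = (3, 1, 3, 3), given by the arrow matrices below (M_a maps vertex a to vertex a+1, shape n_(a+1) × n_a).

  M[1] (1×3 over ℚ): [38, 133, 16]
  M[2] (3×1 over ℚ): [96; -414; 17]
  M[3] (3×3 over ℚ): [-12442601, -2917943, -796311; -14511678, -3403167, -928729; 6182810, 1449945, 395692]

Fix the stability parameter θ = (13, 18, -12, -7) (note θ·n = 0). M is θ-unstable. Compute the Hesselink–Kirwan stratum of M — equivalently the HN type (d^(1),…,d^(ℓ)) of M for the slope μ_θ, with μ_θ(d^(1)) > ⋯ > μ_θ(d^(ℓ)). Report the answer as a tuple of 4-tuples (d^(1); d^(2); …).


Via rank(M_{q-1}∘⋯∘M_p): M ≅ I[1,1]^2, I[1,4], I[3,4]^2.
μ_θ-semistable layers: μ^(1)=13; μ^(2)=3; μ^(3)=-7; μ^(4)=-12

((2, 0, 0, 0); (1, 1, 1, 1); (0, 0, 0, 2); (0, 0, 2, 0))


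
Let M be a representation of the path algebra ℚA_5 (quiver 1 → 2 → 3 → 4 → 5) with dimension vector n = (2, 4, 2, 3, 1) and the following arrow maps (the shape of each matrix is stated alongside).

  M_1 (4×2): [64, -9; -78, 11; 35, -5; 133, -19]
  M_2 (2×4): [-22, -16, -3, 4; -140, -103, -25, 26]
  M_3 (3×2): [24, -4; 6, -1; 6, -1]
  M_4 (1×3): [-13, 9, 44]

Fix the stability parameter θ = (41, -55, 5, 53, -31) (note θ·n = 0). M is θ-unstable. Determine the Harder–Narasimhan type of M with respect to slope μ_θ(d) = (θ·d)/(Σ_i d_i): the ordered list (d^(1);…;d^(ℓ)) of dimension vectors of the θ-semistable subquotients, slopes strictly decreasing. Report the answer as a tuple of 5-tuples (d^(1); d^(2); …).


Via rank(M_{q-1}∘⋯∘M_p): M ≅ I[1,3], I[1,5], I[2,2]^2, I[4,4]^2.
μ_θ-semistable layers: μ^(1)=53; μ^(2)=11; μ^(3)=5; μ^(4)=-7; μ^(5)=-55

((0, 0, 0, 2, 0); (0, 0, 0, 1, 1); (0, 0, 2, 0, 0); (2, 2, 0, 0, 0); (0, 2, 0, 0, 0))


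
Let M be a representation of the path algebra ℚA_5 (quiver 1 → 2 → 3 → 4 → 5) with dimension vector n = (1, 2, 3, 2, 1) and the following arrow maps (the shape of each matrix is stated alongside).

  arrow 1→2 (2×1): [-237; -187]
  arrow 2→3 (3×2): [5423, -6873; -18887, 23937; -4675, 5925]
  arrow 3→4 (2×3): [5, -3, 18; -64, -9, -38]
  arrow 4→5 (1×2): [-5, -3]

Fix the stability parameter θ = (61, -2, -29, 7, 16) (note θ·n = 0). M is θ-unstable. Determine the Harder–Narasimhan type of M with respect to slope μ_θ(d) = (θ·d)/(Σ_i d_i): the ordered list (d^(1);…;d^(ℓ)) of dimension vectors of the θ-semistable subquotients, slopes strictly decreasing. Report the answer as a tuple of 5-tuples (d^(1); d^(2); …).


Via rank(M_{q-1}∘⋯∘M_p): M ≅ I[1,2], I[2,5], I[3,3], I[3,4].
μ_θ-semistable layers: μ^(1)=59/2; μ^(2)=16; μ^(3)=7; μ^(4)=-31/2; μ^(5)=-29

((1, 1, 0, 0, 0); (0, 0, 0, 0, 1); (0, 0, 0, 2, 0); (0, 1, 1, 0, 0); (0, 0, 2, 0, 0))


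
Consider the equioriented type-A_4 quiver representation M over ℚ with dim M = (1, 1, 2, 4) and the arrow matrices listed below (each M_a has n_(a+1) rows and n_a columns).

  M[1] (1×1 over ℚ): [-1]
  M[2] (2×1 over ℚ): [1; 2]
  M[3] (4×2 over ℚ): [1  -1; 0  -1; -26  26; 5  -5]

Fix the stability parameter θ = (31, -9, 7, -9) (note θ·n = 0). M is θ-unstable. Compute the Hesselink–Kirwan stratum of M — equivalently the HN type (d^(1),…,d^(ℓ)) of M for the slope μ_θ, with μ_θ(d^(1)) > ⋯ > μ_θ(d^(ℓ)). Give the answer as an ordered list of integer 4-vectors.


Barcode: M ≅ I[1,4], I[3,4], I[4,4]^2. HN layers by μ_θ (3 steps, strictly decreasing):
  μ^(1)=5; μ^(2)=-1; μ^(3)=-9

((1, 1, 1, 1); (0, 0, 1, 1); (0, 0, 0, 2))


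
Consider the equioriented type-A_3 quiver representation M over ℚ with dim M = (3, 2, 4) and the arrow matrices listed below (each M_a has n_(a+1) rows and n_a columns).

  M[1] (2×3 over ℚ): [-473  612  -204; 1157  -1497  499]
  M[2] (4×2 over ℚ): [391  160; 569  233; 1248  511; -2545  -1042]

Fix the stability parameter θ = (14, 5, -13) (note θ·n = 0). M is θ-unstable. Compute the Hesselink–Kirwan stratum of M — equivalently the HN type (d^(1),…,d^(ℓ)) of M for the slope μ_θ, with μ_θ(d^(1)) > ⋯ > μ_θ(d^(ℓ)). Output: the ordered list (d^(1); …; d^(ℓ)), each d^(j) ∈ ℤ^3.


Interval decomposition of M: I[1,1], I[1,3]^2, I[3,3]^2.
HN type (ℓ=3): μ^(1)=14; μ^(2)=2; μ^(3)=-13

((1, 0, 0); (2, 2, 2); (0, 0, 2))


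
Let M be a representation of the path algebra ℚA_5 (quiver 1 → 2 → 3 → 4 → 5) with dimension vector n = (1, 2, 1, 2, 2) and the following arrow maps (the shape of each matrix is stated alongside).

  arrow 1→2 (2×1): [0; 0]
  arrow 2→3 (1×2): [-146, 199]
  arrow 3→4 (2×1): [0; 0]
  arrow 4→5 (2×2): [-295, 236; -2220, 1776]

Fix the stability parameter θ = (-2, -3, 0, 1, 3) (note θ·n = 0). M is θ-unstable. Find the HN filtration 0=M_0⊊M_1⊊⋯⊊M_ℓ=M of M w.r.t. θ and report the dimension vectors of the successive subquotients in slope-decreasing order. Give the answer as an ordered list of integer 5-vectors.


Barcode: M ≅ I[1,1], I[2,2], I[2,3], I[4,4], I[4,5], I[5,5]. HN layers by μ_θ (5 steps, strictly decreasing):
  μ^(1)=3; μ^(2)=1; μ^(3)=0; μ^(4)=-2; μ^(5)=-3

((0, 0, 0, 0, 2); (0, 0, 0, 2, 0); (0, 0, 1, 0, 0); (1, 0, 0, 0, 0); (0, 2, 0, 0, 0))


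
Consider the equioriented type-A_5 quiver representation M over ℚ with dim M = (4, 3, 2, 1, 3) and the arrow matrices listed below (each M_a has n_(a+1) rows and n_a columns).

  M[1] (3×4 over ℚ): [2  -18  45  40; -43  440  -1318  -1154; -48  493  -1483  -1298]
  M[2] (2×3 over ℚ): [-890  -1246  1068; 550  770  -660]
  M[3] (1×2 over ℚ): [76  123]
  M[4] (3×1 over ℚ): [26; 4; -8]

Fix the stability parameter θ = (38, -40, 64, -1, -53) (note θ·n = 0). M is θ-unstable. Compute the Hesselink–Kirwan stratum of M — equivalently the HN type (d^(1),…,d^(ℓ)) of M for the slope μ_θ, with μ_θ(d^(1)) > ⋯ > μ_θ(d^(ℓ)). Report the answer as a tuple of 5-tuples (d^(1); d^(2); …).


Via rank(M_{q-1}∘⋯∘M_p): M ≅ I[1,1], I[1,2]^2, I[1,5], I[3,3], I[5,5]^2.
μ_θ-semistable layers: μ^(1)=64; μ^(2)=38; μ^(3)=10/3; μ^(4)=-1; μ^(5)=-53

((0, 0, 1, 0, 0); (1, 0, 0, 0, 0); (0, 0, 1, 1, 1); (3, 3, 0, 0, 0); (0, 0, 0, 0, 2))


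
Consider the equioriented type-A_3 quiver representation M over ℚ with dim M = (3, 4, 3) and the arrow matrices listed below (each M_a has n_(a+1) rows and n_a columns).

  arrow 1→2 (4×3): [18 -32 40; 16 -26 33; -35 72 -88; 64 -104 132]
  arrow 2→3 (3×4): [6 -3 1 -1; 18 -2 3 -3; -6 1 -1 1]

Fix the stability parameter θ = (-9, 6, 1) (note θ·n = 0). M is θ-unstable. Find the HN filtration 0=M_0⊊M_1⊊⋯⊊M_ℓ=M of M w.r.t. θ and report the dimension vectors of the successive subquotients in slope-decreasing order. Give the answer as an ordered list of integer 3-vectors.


Barcode: M ≅ I[1,1], I[1,3]^2, I[2,2]^2, I[3,3]. HN layers by μ_θ (4 steps, strictly decreasing):
  μ^(1)=6; μ^(2)=7/2; μ^(3)=1; μ^(4)=-9

((0, 2, 0); (0, 2, 2); (0, 0, 1); (3, 0, 0))


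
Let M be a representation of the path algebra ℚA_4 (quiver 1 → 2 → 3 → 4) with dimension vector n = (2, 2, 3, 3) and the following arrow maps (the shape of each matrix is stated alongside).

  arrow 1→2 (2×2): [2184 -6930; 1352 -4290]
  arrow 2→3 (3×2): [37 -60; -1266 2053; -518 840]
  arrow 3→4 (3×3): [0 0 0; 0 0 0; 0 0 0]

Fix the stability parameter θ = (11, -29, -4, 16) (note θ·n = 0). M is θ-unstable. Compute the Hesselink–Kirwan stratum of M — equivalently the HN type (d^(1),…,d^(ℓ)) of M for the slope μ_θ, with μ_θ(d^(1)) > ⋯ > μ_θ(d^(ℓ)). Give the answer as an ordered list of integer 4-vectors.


Via rank(M_{q-1}∘⋯∘M_p): M ≅ I[1,1], I[1,3], I[2,3], I[3,3], I[4,4]^3.
μ_θ-semistable layers: μ^(1)=16; μ^(2)=11; μ^(3)=-4; μ^(4)=-9; μ^(5)=-29

((0, 0, 0, 3); (1, 0, 0, 0); (0, 0, 3, 0); (1, 1, 0, 0); (0, 1, 0, 0))


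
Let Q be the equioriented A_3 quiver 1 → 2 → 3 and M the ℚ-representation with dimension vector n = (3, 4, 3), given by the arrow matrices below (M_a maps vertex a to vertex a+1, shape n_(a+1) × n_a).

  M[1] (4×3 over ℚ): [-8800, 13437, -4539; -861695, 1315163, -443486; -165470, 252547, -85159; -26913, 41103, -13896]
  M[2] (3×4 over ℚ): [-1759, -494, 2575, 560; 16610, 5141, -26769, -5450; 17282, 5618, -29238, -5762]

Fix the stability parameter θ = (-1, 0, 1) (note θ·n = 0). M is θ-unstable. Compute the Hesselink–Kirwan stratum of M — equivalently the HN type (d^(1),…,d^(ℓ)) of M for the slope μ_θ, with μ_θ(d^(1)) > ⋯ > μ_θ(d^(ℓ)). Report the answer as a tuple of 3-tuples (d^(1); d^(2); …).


Via rank(M_{q-1}∘⋯∘M_p): M ≅ I[1,1], I[1,2], I[1,3], I[2,3]^2.
μ_θ-semistable layers: μ^(1)=1; μ^(2)=0; μ^(3)=-1

((0, 0, 3); (0, 4, 0); (3, 0, 0))


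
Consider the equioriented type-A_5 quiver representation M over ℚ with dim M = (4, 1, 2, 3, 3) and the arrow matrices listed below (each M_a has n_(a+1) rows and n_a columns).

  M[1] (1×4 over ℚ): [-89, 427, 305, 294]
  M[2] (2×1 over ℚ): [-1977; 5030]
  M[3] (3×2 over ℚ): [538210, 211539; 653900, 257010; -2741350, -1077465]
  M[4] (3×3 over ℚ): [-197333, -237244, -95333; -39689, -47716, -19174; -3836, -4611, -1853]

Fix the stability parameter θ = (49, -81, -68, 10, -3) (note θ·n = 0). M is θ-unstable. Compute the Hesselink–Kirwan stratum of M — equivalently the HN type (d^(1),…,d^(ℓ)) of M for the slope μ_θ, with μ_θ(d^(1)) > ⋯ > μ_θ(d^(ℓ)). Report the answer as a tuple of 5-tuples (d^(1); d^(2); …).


Interval decomposition of M: I[1,1]^3, I[1,3], I[3,5], I[4,5]^2.
HN type (ℓ=4): μ^(1)=49; μ^(2)=7/2; μ^(3)=-100/3; μ^(4)=-68

((3, 0, 0, 0, 0); (0, 0, 0, 3, 3); (1, 1, 1, 0, 0); (0, 0, 1, 0, 0))


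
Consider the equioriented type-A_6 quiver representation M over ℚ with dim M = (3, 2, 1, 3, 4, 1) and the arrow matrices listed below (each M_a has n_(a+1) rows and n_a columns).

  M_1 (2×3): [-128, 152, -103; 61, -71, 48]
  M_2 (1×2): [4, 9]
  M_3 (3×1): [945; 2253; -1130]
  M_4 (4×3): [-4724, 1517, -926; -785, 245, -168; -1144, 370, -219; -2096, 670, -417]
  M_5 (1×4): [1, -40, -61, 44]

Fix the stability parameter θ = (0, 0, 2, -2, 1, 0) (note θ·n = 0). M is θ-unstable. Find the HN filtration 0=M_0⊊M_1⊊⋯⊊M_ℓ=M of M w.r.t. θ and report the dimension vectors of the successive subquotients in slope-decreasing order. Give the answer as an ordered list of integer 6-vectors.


Barcode: M ≅ I[1,1], I[1,2], I[1,6], I[4,5]^2, I[5,5]. HN layers by μ_θ (4 steps, strictly decreasing):
  μ^(1)=1; μ^(2)=1/2; μ^(3)=0; μ^(4)=-2

((0, 0, 0, 0, 3, 0); (0, 0, 0, 0, 1, 1); (3, 2, 1, 1, 0, 0); (0, 0, 0, 2, 0, 0))


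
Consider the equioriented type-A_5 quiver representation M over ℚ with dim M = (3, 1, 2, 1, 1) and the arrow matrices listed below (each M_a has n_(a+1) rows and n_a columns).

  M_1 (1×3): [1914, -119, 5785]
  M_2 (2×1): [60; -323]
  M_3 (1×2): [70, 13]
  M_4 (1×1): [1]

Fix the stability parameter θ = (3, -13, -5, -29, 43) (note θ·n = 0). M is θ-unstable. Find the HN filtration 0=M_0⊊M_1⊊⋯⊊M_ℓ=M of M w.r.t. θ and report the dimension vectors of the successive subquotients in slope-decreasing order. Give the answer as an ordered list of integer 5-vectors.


Interval decomposition of M: I[1,1]^2, I[1,5], I[3,3].
HN type (ℓ=4): μ^(1)=43; μ^(2)=3; μ^(3)=-5; μ^(4)=-11

((0, 0, 0, 0, 1); (2, 0, 0, 0, 0); (0, 0, 1, 0, 0); (1, 1, 1, 1, 0))


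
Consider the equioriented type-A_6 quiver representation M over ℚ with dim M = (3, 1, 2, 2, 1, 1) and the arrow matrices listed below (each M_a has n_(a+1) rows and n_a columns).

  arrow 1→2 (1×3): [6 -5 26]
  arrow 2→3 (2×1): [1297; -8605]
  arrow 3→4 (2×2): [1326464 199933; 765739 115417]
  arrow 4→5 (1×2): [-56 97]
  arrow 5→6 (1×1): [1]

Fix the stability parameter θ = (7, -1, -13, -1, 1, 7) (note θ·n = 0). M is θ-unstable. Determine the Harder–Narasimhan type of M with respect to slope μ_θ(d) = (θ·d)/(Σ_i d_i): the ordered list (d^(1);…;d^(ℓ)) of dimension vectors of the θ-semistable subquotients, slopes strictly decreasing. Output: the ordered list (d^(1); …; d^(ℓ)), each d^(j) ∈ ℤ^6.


Interval decomposition of M: I[1,1]^2, I[1,6], I[3,4].
HN type (ℓ=5): μ^(1)=7; μ^(2)=1; μ^(3)=-1; μ^(4)=-7/3; μ^(5)=-13

((2, 0, 0, 0, 0, 1); (0, 0, 0, 0, 1, 0); (0, 0, 0, 2, 0, 0); (1, 1, 1, 0, 0, 0); (0, 0, 1, 0, 0, 0))


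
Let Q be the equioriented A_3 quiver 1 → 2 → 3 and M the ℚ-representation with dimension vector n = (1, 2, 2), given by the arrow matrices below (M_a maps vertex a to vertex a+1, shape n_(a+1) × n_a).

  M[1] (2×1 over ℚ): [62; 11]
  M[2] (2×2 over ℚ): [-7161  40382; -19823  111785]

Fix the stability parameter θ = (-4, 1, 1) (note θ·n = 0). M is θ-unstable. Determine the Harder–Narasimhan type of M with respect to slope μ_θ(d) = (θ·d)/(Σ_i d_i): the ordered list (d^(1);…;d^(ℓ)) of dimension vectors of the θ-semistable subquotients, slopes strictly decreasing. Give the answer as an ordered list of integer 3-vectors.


Interval decomposition of M: I[1,3], I[2,3].
HN type (ℓ=2): μ^(1)=1; μ^(2)=-4

((0, 2, 2); (1, 0, 0))


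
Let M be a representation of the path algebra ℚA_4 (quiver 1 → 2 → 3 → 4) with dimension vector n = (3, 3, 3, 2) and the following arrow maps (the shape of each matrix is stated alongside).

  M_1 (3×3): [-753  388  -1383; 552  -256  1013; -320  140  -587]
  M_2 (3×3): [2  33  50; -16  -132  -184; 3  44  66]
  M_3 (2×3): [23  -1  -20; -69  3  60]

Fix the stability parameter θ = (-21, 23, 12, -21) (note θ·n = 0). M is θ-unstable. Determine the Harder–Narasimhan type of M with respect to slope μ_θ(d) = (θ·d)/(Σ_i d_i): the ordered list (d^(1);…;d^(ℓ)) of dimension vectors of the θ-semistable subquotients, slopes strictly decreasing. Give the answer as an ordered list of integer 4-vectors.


Interval decomposition of M: I[1,2], I[1,3], I[1,4], I[3,3], I[4,4].
HN type (ℓ=5): μ^(1)=23; μ^(2)=35/2; μ^(3)=12; μ^(4)=14/3; μ^(5)=-21

((0, 1, 0, 0); (0, 1, 1, 0); (0, 0, 1, 0); (0, 1, 1, 1); (3, 0, 0, 1))


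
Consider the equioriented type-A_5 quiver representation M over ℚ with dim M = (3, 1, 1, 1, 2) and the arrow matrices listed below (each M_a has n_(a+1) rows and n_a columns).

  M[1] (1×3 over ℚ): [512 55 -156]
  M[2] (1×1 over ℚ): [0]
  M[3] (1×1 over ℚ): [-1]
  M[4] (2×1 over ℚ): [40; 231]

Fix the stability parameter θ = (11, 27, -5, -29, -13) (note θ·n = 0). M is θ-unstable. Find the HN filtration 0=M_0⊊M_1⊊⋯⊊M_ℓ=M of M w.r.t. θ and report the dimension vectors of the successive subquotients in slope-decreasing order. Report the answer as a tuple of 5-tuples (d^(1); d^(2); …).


Via rank(M_{q-1}∘⋯∘M_p): M ≅ I[1,1]^2, I[1,2], I[3,5], I[5,5].
μ_θ-semistable layers: μ^(1)=27; μ^(2)=11; μ^(3)=-13; μ^(4)=-17

((0, 1, 0, 0, 0); (3, 0, 0, 0, 0); (0, 0, 0, 0, 2); (0, 0, 1, 1, 0))
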